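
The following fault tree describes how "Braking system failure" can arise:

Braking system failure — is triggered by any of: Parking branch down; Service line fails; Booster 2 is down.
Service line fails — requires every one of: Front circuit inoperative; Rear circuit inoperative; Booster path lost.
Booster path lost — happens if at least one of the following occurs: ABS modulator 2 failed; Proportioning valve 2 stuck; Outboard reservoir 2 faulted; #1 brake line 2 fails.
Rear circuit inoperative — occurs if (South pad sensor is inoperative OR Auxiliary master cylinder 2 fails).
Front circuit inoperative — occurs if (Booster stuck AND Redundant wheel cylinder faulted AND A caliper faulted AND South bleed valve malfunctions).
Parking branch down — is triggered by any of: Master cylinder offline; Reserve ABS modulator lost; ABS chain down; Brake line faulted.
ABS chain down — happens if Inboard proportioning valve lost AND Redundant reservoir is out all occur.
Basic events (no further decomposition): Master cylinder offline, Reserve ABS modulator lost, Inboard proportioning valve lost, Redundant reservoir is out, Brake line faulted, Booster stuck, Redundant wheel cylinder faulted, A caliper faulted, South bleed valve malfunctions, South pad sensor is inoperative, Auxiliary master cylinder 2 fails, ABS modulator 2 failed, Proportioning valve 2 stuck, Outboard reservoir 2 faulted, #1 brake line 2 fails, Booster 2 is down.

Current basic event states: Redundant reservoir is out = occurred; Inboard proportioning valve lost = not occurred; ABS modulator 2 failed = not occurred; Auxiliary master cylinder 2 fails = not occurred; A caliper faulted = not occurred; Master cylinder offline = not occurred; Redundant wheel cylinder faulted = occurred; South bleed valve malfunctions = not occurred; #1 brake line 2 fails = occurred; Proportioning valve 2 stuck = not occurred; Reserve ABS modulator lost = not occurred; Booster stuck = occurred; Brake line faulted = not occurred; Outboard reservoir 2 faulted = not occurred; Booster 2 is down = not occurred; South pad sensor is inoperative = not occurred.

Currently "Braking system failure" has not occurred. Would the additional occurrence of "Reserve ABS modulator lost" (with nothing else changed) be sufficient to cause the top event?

Yes

Counterfactual: set "Reserve ABS modulator lost" to occurred.
ABS chain down [AND]: Inboard proportioning valve lost=not, Redundant reservoir is out=occurs → not all inputs occur → does not occur.
Parking branch down [OR]: Master cylinder offline=not, Reserve ABS modulator lost=occurs, ABS chain down=not, Brake line faulted=not → at least one input occurs → occurs.
Front circuit inoperative [AND]: Booster stuck=occurs, Redundant wheel cylinder faulted=occurs, A caliper faulted=not, South bleed valve malfunctions=not → not all inputs occur → does not occur.
Rear circuit inoperative [OR]: South pad sensor is inoperative=not, Auxiliary master cylinder 2 fails=not → no input occurs → does not occur.
Booster path lost [OR]: ABS modulator 2 failed=not, Proportioning valve 2 stuck=not, Outboard reservoir 2 faulted=not, #1 brake line 2 fails=occurs → at least one input occurs → occurs.
Service line fails [AND]: Front circuit inoperative=not, Rear circuit inoperative=not, Booster path lost=occurs → not all inputs occur → does not occur.
Braking system failure [OR]: Parking branch down=occurs, Service line fails=not, Booster 2 is down=not → at least one input occurs → occurs.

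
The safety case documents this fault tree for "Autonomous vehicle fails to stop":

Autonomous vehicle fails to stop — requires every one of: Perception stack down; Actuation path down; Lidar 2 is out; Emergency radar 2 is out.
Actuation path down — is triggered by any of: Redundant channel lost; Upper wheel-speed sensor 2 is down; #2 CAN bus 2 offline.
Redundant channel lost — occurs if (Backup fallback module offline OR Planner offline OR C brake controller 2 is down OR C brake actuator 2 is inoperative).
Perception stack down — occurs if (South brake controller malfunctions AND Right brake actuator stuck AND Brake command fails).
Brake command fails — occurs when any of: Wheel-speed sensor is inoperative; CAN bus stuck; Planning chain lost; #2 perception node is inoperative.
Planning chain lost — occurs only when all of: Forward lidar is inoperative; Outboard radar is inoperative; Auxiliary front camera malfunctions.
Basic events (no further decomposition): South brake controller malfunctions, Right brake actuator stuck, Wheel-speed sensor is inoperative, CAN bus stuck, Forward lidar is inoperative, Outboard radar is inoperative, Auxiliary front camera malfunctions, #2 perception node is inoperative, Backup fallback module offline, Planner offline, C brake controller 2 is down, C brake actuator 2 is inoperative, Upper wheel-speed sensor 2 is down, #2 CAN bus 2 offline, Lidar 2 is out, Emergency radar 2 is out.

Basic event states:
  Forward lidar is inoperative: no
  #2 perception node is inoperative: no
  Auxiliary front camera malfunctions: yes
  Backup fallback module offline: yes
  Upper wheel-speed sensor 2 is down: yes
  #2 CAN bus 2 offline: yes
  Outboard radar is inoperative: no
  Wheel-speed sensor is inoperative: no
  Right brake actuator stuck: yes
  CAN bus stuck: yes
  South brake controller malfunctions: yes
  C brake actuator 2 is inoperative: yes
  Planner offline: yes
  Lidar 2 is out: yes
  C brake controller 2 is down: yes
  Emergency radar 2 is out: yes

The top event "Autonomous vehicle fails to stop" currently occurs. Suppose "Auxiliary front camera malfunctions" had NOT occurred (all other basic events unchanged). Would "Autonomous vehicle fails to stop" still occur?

Counterfactual: set "Auxiliary front camera malfunctions" to not occurred.
Planning chain lost [AND]: Forward lidar is inoperative=not, Outboard radar is inoperative=not, Auxiliary front camera malfunctions=not → not all inputs occur → does not occur.
Brake command fails [OR]: Wheel-speed sensor is inoperative=not, CAN bus stuck=occurs, Planning chain lost=not, #2 perception node is inoperative=not → at least one input occurs → occurs.
Perception stack down [AND]: South brake controller malfunctions=occurs, Right brake actuator stuck=occurs, Brake command fails=occurs → all inputs occur → occurs.
Redundant channel lost [OR]: Backup fallback module offline=occurs, Planner offline=occurs, C brake controller 2 is down=occurs, C brake actuator 2 is inoperative=occurs → at least one input occurs → occurs.
Actuation path down [OR]: Redundant channel lost=occurs, Upper wheel-speed sensor 2 is down=occurs, #2 CAN bus 2 offline=occurs → at least one input occurs → occurs.
Autonomous vehicle fails to stop [AND]: Perception stack down=occurs, Actuation path down=occurs, Lidar 2 is out=occurs, Emergency radar 2 is out=occurs → all inputs occur → occurs.

Yes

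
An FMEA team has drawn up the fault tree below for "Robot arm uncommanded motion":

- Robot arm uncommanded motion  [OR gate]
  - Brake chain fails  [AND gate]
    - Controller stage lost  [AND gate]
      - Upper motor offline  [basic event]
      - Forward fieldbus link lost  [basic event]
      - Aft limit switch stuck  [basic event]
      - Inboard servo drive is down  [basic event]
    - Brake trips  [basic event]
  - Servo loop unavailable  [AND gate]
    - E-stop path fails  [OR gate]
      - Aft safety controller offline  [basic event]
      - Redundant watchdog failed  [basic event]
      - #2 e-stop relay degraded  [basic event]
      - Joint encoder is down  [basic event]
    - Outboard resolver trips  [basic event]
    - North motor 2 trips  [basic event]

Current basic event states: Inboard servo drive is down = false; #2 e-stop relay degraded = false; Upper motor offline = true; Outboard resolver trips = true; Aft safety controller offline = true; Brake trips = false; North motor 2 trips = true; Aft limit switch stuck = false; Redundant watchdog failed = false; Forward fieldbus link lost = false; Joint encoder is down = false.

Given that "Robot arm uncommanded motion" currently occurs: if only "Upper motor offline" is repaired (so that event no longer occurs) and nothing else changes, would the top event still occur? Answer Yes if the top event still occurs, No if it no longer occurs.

Counterfactual: set "Upper motor offline" to not occurred.
Controller stage lost [AND]: Upper motor offline=not, Forward fieldbus link lost=not, Aft limit switch stuck=not, Inboard servo drive is down=not → not all inputs occur → does not occur.
Brake chain fails [AND]: Controller stage lost=not, Brake trips=not → not all inputs occur → does not occur.
E-stop path fails [OR]: Aft safety controller offline=occurs, Redundant watchdog failed=not, #2 e-stop relay degraded=not, Joint encoder is down=not → at least one input occurs → occurs.
Servo loop unavailable [AND]: E-stop path fails=occurs, Outboard resolver trips=occurs, North motor 2 trips=occurs → all inputs occur → occurs.
Robot arm uncommanded motion [OR]: Brake chain fails=not, Servo loop unavailable=occurs → at least one input occurs → occurs.

Yes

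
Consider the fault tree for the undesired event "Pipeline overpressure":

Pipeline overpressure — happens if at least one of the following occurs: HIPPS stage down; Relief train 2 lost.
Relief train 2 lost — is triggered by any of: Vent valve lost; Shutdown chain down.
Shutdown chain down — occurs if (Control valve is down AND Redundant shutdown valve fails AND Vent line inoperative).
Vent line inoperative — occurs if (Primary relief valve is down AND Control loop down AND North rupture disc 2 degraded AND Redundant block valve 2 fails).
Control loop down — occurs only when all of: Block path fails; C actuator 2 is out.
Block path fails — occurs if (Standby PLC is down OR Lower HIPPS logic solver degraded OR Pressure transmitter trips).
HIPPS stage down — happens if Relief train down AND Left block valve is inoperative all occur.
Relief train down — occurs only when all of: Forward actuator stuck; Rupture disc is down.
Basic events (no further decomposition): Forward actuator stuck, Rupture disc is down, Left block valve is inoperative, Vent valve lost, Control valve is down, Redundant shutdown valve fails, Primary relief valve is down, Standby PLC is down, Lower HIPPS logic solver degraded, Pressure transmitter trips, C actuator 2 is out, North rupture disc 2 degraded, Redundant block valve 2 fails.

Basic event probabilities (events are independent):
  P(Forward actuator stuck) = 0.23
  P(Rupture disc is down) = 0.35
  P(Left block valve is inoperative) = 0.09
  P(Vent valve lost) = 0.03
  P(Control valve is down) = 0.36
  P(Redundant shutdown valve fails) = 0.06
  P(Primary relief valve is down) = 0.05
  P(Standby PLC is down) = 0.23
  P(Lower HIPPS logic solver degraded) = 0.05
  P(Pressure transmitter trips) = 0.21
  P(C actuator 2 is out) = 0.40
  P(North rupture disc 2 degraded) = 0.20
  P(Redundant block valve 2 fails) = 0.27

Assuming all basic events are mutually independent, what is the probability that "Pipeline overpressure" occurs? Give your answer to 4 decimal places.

0.0370

P(Relief train down) [AND] = 0.23 × 0.35 = 0.080500
P(HIPPS stage down) [AND] = 0.080500 × 0.09 = 0.007245
P(Block path fails) [OR] = 1 − (1−0.23) × (1−0.05) × (1−0.21) = 0.422115
P(Control loop down) [AND] = 0.422115 × 0.40 = 0.168846
P(Vent line inoperative) [AND] = 0.05 × 0.168846 × 0.20 × 0.27 = 0.000456
P(Shutdown chain down) [AND] = 0.36 × 0.06 × 0.000456 = 0.000010
P(Relief train 2 lost) [OR] = 1 − (1−0.03) × (1−0.000010) = 0.030010
P(Pipeline overpressure) [OR] = 1 − (1−0.007245) × (1−0.030010) = 0.037038
Rounded to 4 decimal places: P(Pipeline overpressure) ≈ 0.0370.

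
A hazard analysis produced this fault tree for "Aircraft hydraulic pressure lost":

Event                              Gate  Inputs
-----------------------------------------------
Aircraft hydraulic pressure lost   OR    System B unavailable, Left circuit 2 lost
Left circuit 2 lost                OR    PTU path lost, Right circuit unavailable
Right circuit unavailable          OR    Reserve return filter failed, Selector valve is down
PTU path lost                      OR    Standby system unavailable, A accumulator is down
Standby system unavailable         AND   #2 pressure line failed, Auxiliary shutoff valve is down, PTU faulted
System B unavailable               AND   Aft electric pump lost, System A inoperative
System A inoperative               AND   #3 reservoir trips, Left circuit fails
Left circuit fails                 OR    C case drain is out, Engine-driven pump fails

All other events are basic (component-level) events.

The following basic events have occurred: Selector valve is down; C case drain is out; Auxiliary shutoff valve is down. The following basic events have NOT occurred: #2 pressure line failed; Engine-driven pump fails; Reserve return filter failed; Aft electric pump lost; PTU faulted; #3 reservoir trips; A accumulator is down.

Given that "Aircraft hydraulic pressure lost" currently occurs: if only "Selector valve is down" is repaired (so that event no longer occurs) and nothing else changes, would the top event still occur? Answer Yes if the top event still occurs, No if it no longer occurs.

No

Counterfactual: set "Selector valve is down" to not occurred.
Left circuit fails [OR]: C case drain is out=occurs, Engine-driven pump fails=not → at least one input occurs → occurs.
System A inoperative [AND]: #3 reservoir trips=not, Left circuit fails=occurs → not all inputs occur → does not occur.
System B unavailable [AND]: Aft electric pump lost=not, System A inoperative=not → not all inputs occur → does not occur.
Standby system unavailable [AND]: #2 pressure line failed=not, Auxiliary shutoff valve is down=occurs, PTU faulted=not → not all inputs occur → does not occur.
PTU path lost [OR]: Standby system unavailable=not, A accumulator is down=not → no input occurs → does not occur.
Right circuit unavailable [OR]: Reserve return filter failed=not, Selector valve is down=not → no input occurs → does not occur.
Left circuit 2 lost [OR]: PTU path lost=not, Right circuit unavailable=not → no input occurs → does not occur.
Aircraft hydraulic pressure lost [OR]: System B unavailable=not, Left circuit 2 lost=not → no input occurs → does not occur.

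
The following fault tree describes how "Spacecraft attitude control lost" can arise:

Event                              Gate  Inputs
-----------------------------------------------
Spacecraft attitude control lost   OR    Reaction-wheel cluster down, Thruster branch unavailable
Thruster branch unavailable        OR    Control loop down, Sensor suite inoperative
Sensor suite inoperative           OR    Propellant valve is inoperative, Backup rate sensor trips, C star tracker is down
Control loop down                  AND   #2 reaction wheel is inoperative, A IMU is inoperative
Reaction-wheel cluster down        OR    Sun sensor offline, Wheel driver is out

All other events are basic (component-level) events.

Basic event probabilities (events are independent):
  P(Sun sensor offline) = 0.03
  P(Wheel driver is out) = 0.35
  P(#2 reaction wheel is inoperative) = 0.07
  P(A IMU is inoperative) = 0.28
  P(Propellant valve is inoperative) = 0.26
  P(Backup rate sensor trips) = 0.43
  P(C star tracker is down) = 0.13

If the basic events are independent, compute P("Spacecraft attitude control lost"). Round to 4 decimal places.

P(Reaction-wheel cluster down) [OR] = 1 − (1−0.03) × (1−0.35) = 0.369500
P(Control loop down) [AND] = 0.07 × 0.28 = 0.019600
P(Sensor suite inoperative) [OR] = 1 − (1−0.26) × (1−0.43) × (1−0.13) = 0.633034
P(Thruster branch unavailable) [OR] = 1 − (1−0.019600) × (1−0.633034) = 0.640227
P(Spacecraft attitude control lost) [OR] = 1 − (1−0.369500) × (1−0.640227) = 0.773163
Rounded to 4 decimal places: P(Spacecraft attitude control lost) ≈ 0.7732.

0.7732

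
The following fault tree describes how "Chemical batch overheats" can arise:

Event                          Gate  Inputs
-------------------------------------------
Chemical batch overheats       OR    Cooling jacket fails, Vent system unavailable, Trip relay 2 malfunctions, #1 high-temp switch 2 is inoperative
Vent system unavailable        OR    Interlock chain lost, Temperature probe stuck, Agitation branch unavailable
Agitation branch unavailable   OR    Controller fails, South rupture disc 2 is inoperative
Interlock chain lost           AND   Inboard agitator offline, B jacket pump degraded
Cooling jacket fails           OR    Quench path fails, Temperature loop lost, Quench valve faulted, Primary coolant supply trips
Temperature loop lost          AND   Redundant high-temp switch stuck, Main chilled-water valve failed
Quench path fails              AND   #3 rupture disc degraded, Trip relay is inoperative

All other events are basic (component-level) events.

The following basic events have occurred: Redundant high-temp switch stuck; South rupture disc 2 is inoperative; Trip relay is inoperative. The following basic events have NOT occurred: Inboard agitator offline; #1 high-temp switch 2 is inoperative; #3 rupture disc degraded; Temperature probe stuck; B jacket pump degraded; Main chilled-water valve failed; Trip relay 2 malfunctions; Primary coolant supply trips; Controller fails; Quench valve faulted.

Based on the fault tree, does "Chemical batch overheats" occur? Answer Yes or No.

Quench path fails [AND]: #3 rupture disc degraded=not, Trip relay is inoperative=occurs → not all inputs occur → does not occur.
Temperature loop lost [AND]: Redundant high-temp switch stuck=occurs, Main chilled-water valve failed=not → not all inputs occur → does not occur.
Cooling jacket fails [OR]: Quench path fails=not, Temperature loop lost=not, Quench valve faulted=not, Primary coolant supply trips=not → no input occurs → does not occur.
Interlock chain lost [AND]: Inboard agitator offline=not, B jacket pump degraded=not → not all inputs occur → does not occur.
Agitation branch unavailable [OR]: Controller fails=not, South rupture disc 2 is inoperative=occurs → at least one input occurs → occurs.
Vent system unavailable [OR]: Interlock chain lost=not, Temperature probe stuck=not, Agitation branch unavailable=occurs → at least one input occurs → occurs.
Chemical batch overheats [OR]: Cooling jacket fails=not, Vent system unavailable=occurs, Trip relay 2 malfunctions=not, #1 high-temp switch 2 is inoperative=not → at least one input occurs → occurs.

Yes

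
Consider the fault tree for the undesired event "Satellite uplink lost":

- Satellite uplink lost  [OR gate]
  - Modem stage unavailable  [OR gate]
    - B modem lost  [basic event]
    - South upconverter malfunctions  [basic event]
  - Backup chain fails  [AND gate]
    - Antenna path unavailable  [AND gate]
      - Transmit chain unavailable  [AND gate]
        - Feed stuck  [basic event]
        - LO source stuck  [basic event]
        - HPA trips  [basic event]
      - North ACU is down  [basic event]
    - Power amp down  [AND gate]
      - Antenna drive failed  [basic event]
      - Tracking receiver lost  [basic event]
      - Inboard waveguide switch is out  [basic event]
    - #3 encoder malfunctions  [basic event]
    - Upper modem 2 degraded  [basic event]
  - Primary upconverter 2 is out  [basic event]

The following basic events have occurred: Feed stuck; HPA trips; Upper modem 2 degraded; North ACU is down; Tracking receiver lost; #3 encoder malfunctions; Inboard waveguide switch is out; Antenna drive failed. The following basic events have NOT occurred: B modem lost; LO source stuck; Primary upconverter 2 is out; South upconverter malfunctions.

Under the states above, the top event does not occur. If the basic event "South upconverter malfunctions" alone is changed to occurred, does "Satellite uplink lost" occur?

Yes

Counterfactual: set "South upconverter malfunctions" to occurred.
Modem stage unavailable [OR]: B modem lost=not, South upconverter malfunctions=occurs → at least one input occurs → occurs.
Transmit chain unavailable [AND]: Feed stuck=occurs, LO source stuck=not, HPA trips=occurs → not all inputs occur → does not occur.
Antenna path unavailable [AND]: Transmit chain unavailable=not, North ACU is down=occurs → not all inputs occur → does not occur.
Power amp down [AND]: Antenna drive failed=occurs, Tracking receiver lost=occurs, Inboard waveguide switch is out=occurs → all inputs occur → occurs.
Backup chain fails [AND]: Antenna path unavailable=not, Power amp down=occurs, #3 encoder malfunctions=occurs, Upper modem 2 degraded=occurs → not all inputs occur → does not occur.
Satellite uplink lost [OR]: Modem stage unavailable=occurs, Backup chain fails=not, Primary upconverter 2 is out=not → at least one input occurs → occurs.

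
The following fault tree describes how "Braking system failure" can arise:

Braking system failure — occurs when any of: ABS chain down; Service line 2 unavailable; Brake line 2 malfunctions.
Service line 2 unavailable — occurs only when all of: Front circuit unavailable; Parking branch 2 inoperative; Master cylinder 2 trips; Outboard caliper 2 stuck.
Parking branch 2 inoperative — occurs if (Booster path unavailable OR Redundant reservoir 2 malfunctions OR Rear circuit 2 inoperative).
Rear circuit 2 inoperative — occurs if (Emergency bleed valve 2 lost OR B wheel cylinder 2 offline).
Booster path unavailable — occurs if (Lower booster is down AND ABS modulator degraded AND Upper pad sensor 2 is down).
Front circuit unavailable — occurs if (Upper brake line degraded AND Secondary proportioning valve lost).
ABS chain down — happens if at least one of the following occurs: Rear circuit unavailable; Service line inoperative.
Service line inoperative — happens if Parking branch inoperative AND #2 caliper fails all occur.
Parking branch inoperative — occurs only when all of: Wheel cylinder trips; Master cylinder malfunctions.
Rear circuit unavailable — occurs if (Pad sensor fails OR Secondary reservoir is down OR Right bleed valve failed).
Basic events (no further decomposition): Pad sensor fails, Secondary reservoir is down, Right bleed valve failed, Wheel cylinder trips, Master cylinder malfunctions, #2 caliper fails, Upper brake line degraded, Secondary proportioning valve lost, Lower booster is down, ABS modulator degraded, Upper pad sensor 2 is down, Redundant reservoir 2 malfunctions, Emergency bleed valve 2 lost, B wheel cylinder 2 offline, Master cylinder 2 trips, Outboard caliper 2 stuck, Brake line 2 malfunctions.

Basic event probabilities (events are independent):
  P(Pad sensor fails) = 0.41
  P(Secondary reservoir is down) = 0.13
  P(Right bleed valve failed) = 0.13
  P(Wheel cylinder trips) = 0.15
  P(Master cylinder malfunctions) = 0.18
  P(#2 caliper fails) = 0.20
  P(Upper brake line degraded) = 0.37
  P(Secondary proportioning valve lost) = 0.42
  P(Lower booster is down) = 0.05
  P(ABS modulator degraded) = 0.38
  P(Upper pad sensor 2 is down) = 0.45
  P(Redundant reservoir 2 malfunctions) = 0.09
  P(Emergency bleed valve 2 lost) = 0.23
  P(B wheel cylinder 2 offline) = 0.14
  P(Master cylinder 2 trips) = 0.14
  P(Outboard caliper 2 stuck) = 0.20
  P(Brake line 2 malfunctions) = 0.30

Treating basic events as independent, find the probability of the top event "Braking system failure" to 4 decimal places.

0.6896

P(Rear circuit unavailable) [OR] = 1 − (1−0.41) × (1−0.13) × (1−0.13) = 0.553429
P(Parking branch inoperative) [AND] = 0.15 × 0.18 = 0.027000
P(Service line inoperative) [AND] = 0.027000 × 0.20 = 0.005400
P(ABS chain down) [OR] = 1 − (1−0.553429) × (1−0.005400) = 0.555840
P(Front circuit unavailable) [AND] = 0.37 × 0.42 = 0.155400
P(Booster path unavailable) [AND] = 0.05 × 0.38 × 0.45 = 0.008550
P(Rear circuit 2 inoperative) [OR] = 1 − (1−0.23) × (1−0.14) = 0.337800
P(Parking branch 2 inoperative) [OR] = 1 − (1−0.008550) × (1−0.09) × (1−0.337800) = 0.402550
P(Service line 2 unavailable) [AND] = 0.155400 × 0.402550 × 0.14 × 0.20 = 0.001752
P(Braking system failure) [OR] = 1 − (1−0.555840) × (1−0.001752) × (1−0.30) = 0.689633
Rounded to 4 decimal places: P(Braking system failure) ≈ 0.6896.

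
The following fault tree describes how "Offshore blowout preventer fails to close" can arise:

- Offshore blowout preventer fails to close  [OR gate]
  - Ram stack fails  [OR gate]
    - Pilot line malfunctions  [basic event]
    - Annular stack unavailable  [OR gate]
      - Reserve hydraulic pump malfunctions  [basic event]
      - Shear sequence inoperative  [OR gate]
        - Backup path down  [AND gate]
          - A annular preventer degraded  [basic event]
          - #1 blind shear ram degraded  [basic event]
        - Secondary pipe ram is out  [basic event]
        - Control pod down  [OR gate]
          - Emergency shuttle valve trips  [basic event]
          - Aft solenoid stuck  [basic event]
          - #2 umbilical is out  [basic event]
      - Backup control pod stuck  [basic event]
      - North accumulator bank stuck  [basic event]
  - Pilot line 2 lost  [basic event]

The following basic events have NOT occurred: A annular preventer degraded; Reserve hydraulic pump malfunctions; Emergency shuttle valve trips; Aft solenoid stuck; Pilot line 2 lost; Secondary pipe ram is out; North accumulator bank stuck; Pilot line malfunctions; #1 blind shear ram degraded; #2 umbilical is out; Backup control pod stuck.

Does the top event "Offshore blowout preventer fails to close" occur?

Backup path down [AND]: A annular preventer degraded=not, #1 blind shear ram degraded=not → not all inputs occur → does not occur.
Control pod down [OR]: Emergency shuttle valve trips=not, Aft solenoid stuck=not, #2 umbilical is out=not → no input occurs → does not occur.
Shear sequence inoperative [OR]: Backup path down=not, Secondary pipe ram is out=not, Control pod down=not → no input occurs → does not occur.
Annular stack unavailable [OR]: Reserve hydraulic pump malfunctions=not, Shear sequence inoperative=not, Backup control pod stuck=not, North accumulator bank stuck=not → no input occurs → does not occur.
Ram stack fails [OR]: Pilot line malfunctions=not, Annular stack unavailable=not → no input occurs → does not occur.
Offshore blowout preventer fails to close [OR]: Ram stack fails=not, Pilot line 2 lost=not → no input occurs → does not occur.

No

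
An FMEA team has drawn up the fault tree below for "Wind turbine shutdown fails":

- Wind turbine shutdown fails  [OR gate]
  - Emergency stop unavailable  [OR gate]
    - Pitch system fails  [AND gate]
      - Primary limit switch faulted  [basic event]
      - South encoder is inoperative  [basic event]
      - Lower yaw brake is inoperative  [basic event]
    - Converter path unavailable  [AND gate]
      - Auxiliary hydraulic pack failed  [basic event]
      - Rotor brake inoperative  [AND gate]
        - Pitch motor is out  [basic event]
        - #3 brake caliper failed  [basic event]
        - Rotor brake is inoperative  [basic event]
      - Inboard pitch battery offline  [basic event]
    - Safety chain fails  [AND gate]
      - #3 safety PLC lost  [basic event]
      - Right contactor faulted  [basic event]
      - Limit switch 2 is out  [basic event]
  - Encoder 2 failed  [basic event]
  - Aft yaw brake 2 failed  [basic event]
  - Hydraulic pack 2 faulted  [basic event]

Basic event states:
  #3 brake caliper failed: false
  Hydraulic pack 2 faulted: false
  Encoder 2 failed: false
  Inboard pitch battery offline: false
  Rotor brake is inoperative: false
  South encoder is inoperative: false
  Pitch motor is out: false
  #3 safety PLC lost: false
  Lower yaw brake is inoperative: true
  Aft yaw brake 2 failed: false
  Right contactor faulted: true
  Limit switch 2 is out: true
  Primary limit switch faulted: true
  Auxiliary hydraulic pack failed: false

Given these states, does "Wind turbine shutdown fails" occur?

Pitch system fails [AND]: Primary limit switch faulted=occurs, South encoder is inoperative=not, Lower yaw brake is inoperative=occurs → not all inputs occur → does not occur.
Rotor brake inoperative [AND]: Pitch motor is out=not, #3 brake caliper failed=not, Rotor brake is inoperative=not → not all inputs occur → does not occur.
Converter path unavailable [AND]: Auxiliary hydraulic pack failed=not, Rotor brake inoperative=not, Inboard pitch battery offline=not → not all inputs occur → does not occur.
Safety chain fails [AND]: #3 safety PLC lost=not, Right contactor faulted=occurs, Limit switch 2 is out=occurs → not all inputs occur → does not occur.
Emergency stop unavailable [OR]: Pitch system fails=not, Converter path unavailable=not, Safety chain fails=not → no input occurs → does not occur.
Wind turbine shutdown fails [OR]: Emergency stop unavailable=not, Encoder 2 failed=not, Aft yaw brake 2 failed=not, Hydraulic pack 2 faulted=not → no input occurs → does not occur.

No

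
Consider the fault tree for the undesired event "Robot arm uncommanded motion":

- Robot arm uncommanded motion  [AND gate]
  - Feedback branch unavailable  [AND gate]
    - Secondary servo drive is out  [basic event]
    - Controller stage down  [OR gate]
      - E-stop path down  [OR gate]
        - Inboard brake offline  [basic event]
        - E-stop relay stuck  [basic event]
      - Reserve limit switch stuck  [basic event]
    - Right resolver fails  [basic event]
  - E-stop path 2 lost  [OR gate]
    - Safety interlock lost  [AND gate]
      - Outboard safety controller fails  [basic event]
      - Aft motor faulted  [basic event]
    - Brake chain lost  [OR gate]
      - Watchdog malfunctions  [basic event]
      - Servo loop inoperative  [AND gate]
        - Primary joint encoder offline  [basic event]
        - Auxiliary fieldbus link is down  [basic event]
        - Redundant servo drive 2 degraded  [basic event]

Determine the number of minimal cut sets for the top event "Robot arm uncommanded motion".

E-stop path down [OR]: union of children's cut sets → 2 cut set(s).
Controller stage down [OR]: union of children's cut sets → 3 cut set(s).
Feedback branch unavailable [AND]: one cut set from each child combined → 1 × 3 × 1 = 3 cut set(s).
Safety interlock lost [AND]: one cut set from each child combined → 1 × 1 = 1 cut set(s).
Servo loop inoperative [AND]: one cut set from each child combined → 1 × 1 × 1 = 1 cut set(s).
Brake chain lost [OR]: union of children's cut sets → 2 cut set(s).
E-stop path 2 lost [OR]: union of children's cut sets → 3 cut set(s).
Robot arm uncommanded motion [AND]: one cut set from each child combined → 3 × 3 = 9 cut set(s).
Minimal cut sets: {Aft motor faulted, Inboard brake offline, Outboard safety controller fails, Right resolver fails, Secondary servo drive is out}; {Inboard brake offline, Right resolver fails, Secondary servo drive is out, Watchdog malfunctions}; {Auxiliary fieldbus link is down, Inboard brake offline, Primary joint encoder offline, Redundant servo drive 2 degraded, Right resolver fails, Secondary servo drive is out}; {Aft motor faulted, E-stop relay stuck, Outboard safety controller fails, Right resolver fails, Secondary servo drive is out}; {E-stop relay stuck, Right resolver fails, Secondary servo drive is out, Watchdog malfunctions}; {Auxiliary fieldbus link is down, E-stop relay stuck, Primary joint encoder offline, Redundant servo drive 2 degraded, Right resolver fails, Secondary servo drive is out}; {Aft motor faulted, Outboard safety controller fails, Reserve limit switch stuck, Right resolver fails, Secondary servo drive is out}; {Reserve limit switch stuck, Right resolver fails, Secondary servo drive is out, Watchdog malfunctions}; {Auxiliary fieldbus link is down, Primary joint encoder offline, Redundant servo drive 2 degraded, Reserve limit switch stuck, Right resolver fails, Secondary servo drive is out}.

9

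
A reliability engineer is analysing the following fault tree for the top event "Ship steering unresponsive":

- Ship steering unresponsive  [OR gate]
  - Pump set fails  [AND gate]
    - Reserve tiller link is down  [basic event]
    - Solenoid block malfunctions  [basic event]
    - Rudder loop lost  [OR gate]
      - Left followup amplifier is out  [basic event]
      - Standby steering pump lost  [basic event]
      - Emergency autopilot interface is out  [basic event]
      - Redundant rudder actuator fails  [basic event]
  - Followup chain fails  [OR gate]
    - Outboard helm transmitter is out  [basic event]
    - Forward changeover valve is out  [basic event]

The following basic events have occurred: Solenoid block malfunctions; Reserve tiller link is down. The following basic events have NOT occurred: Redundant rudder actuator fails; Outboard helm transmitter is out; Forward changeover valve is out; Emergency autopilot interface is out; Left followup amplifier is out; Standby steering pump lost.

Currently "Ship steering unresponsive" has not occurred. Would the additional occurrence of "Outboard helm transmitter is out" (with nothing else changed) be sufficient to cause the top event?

Yes

Counterfactual: set "Outboard helm transmitter is out" to occurred.
Rudder loop lost [OR]: Left followup amplifier is out=not, Standby steering pump lost=not, Emergency autopilot interface is out=not, Redundant rudder actuator fails=not → no input occurs → does not occur.
Pump set fails [AND]: Reserve tiller link is down=occurs, Solenoid block malfunctions=occurs, Rudder loop lost=not → not all inputs occur → does not occur.
Followup chain fails [OR]: Outboard helm transmitter is out=occurs, Forward changeover valve is out=not → at least one input occurs → occurs.
Ship steering unresponsive [OR]: Pump set fails=not, Followup chain fails=occurs → at least one input occurs → occurs.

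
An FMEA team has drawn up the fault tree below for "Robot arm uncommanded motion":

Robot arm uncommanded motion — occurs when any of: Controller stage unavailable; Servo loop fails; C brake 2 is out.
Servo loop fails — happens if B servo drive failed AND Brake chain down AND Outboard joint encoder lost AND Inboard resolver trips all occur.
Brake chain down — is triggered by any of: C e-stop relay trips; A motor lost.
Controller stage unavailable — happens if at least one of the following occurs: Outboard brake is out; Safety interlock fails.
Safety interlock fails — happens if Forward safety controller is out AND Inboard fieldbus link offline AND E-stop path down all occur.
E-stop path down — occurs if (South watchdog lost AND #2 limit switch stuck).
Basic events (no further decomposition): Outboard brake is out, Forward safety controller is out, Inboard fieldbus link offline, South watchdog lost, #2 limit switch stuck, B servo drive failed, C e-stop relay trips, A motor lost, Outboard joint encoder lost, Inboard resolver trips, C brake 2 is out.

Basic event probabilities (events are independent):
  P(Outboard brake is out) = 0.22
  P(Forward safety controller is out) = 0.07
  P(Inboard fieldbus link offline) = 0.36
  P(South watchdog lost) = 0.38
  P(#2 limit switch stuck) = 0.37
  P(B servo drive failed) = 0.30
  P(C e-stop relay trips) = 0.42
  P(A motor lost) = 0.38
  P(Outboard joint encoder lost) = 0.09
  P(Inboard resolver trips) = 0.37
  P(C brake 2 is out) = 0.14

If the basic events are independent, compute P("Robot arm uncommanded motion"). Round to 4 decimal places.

0.3359

P(E-stop path down) [AND] = 0.38 × 0.37 = 0.140600
P(Safety interlock fails) [AND] = 0.07 × 0.36 × 0.140600 = 0.003543
P(Controller stage unavailable) [OR] = 1 − (1−0.22) × (1−0.003543) = 0.222764
P(Brake chain down) [OR] = 1 − (1−0.42) × (1−0.38) = 0.640400
P(Servo loop fails) [AND] = 0.30 × 0.640400 × 0.09 × 0.37 = 0.006398
P(Robot arm uncommanded motion) [OR] = 1 − (1−0.222764) × (1−0.006398) × (1−0.14) = 0.335854
Rounded to 4 decimal places: P(Robot arm uncommanded motion) ≈ 0.3359.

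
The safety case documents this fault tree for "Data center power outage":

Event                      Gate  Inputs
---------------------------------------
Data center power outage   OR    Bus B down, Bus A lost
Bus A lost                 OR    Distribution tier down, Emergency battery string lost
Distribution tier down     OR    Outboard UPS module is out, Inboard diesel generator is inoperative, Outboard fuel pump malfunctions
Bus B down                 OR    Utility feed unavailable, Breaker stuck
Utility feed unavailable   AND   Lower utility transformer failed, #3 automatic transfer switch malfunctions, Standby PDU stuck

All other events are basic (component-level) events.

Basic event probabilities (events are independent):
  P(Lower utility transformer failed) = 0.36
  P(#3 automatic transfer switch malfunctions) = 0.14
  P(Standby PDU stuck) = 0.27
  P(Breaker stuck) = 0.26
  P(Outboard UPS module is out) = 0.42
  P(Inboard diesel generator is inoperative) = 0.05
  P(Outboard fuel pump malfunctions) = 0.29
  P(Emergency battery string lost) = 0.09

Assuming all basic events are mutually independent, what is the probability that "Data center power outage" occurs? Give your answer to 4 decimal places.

P(Utility feed unavailable) [AND] = 0.36 × 0.14 × 0.27 = 0.013608
P(Bus B down) [OR] = 1 − (1−0.013608) × (1−0.26) = 0.270070
P(Distribution tier down) [OR] = 1 − (1−0.42) × (1−0.05) × (1−0.29) = 0.608790
P(Bus A lost) [OR] = 1 − (1−0.608790) × (1−0.09) = 0.643999
P(Data center power outage) [OR] = 1 − (1−0.270070) × (1−0.643999) = 0.740144
Rounded to 4 decimal places: P(Data center power outage) ≈ 0.7401.

0.7401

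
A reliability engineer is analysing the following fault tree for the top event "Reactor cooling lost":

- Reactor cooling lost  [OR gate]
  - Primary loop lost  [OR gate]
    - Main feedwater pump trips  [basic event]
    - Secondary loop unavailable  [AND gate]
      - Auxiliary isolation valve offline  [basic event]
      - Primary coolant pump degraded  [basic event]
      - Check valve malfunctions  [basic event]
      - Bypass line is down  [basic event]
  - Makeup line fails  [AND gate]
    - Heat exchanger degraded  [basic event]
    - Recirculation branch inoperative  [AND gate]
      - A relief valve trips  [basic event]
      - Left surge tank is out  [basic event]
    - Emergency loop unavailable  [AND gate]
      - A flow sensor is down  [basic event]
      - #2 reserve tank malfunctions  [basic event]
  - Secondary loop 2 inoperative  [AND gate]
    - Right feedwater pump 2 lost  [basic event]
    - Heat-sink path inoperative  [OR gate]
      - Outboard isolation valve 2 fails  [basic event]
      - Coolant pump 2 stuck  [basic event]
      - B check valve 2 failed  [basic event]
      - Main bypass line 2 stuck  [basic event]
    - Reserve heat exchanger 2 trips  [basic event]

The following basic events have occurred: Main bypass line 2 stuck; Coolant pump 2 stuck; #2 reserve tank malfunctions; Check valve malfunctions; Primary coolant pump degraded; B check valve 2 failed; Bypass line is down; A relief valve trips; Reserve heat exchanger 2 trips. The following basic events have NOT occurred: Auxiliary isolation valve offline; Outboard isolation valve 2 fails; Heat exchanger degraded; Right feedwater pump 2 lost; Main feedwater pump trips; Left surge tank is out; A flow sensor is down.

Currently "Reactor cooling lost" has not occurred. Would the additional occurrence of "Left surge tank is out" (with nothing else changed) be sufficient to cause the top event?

Counterfactual: set "Left surge tank is out" to occurred.
Secondary loop unavailable [AND]: Auxiliary isolation valve offline=not, Primary coolant pump degraded=occurs, Check valve malfunctions=occurs, Bypass line is down=occurs → not all inputs occur → does not occur.
Primary loop lost [OR]: Main feedwater pump trips=not, Secondary loop unavailable=not → no input occurs → does not occur.
Recirculation branch inoperative [AND]: A relief valve trips=occurs, Left surge tank is out=occurs → all inputs occur → occurs.
Emergency loop unavailable [AND]: A flow sensor is down=not, #2 reserve tank malfunctions=occurs → not all inputs occur → does not occur.
Makeup line fails [AND]: Heat exchanger degraded=not, Recirculation branch inoperative=occurs, Emergency loop unavailable=not → not all inputs occur → does not occur.
Heat-sink path inoperative [OR]: Outboard isolation valve 2 fails=not, Coolant pump 2 stuck=occurs, B check valve 2 failed=occurs, Main bypass line 2 stuck=occurs → at least one input occurs → occurs.
Secondary loop 2 inoperative [AND]: Right feedwater pump 2 lost=not, Heat-sink path inoperative=occurs, Reserve heat exchanger 2 trips=occurs → not all inputs occur → does not occur.
Reactor cooling lost [OR]: Primary loop lost=not, Makeup line fails=not, Secondary loop 2 inoperative=not → no input occurs → does not occur.

No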